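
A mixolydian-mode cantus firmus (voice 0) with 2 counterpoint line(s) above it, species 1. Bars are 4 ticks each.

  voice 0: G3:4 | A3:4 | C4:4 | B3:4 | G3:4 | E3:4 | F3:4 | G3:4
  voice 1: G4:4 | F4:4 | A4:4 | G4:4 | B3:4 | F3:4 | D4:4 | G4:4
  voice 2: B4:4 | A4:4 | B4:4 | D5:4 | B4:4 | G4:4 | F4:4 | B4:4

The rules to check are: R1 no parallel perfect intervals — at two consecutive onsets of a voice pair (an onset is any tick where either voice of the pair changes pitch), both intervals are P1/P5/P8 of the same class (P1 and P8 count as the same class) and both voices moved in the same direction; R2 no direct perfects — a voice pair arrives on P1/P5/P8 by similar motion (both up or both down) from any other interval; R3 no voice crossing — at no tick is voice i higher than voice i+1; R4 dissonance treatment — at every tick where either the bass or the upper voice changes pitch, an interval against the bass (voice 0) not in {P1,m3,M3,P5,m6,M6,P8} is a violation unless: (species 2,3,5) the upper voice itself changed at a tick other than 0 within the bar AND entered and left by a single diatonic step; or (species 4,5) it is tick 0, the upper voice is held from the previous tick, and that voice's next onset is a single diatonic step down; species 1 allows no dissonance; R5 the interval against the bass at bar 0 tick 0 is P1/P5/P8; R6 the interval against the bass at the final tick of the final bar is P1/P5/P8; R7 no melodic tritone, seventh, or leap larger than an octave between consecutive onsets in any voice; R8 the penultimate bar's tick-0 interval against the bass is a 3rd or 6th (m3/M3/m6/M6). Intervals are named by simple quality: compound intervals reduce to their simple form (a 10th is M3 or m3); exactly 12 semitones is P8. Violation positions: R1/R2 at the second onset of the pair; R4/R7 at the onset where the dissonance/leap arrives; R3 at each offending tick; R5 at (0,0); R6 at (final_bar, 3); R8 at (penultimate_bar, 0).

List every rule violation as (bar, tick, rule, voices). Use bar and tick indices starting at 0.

bar 0: v0=G3 v1=G4 v2=B4 downbeat M3
bar 1: v0=A3 v1=F4 v2=A4 downbeat P8
bar 2: v0=C4 v1=A4 v2=B4 downbeat M7
bar 3: v0=B3 v1=G4 v2=D5 downbeat m3
bar 4: v0=G3 v1=B3 v2=B4 downbeat M3
bar 5: v0=E3 v1=F3 v2=G4 downbeat m3
bar 6: v0=F3 v1=D4 v2=F4 downbeat P8
bar 7: v0=G3 v1=G4 v2=B4 downbeat M3
  -> R5 @ bar 0 tick 0 v(0, 2): opens on M3
  -> R4 @ bar 2 tick 0 v(0, 2): C4/B4 M7 untreated
  -> R2 @ bar 4 tick 0 v(1, 2): G4/D5 P5 -> B3/B4 P8 similar
  -> R4 @ bar 5 tick 0 v(0, 1): E3/F3 m2 untreated
  -> R7 @ bar 5 tick 0 v(1,): B3->F3 leap 6st
  -> R8 @ bar 6 tick 0 v(0, 2): penult P8 not 3rd/6th
  -> R2 @ bar 7 tick 0 v(0, 1): F3/D4 M6 -> G3/G4 P8 similar
  -> R7 @ bar 7 tick 0 v(2,): F4->B4 leap 6st
  -> R6 @ bar 7 tick 3 v(0, 2): closes on M3

(0, 0, R5, (0, 2))
(2, 0, R4, (0, 2))
(4, 0, R2, (1, 2))
(5, 0, R4, (0, 1))
(5, 0, R7, (1,))
(6, 0, R8, (0, 2))
(7, 0, R2, (0, 1))
(7, 0, R7, (2,))
(7, 3, R6, (0, 2))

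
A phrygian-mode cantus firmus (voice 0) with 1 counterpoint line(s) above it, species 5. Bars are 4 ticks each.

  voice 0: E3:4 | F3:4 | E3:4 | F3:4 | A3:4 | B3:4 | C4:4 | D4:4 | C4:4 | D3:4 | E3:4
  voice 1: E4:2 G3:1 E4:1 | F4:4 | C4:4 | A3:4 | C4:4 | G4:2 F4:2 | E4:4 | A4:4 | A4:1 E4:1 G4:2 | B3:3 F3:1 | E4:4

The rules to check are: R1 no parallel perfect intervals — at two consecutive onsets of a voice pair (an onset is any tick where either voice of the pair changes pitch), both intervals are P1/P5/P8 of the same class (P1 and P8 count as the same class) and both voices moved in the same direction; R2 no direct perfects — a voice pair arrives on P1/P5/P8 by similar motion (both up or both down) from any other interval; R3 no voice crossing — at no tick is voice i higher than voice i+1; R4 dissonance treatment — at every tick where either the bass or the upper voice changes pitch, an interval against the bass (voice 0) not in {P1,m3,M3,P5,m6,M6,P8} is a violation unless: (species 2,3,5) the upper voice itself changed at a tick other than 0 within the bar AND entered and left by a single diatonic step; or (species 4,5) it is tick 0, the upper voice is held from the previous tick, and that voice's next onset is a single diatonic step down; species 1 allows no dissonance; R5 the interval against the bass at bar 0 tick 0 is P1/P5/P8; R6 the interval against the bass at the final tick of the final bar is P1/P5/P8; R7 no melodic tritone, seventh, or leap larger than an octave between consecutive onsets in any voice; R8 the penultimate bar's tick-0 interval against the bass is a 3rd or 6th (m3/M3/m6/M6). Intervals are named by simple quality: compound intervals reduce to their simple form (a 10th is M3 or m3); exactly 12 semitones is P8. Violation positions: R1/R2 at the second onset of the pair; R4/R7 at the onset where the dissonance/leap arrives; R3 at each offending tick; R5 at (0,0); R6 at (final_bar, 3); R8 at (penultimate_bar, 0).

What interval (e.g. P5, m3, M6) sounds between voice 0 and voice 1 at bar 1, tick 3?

voice 0=F3 voice 1=F4 -> P8

P8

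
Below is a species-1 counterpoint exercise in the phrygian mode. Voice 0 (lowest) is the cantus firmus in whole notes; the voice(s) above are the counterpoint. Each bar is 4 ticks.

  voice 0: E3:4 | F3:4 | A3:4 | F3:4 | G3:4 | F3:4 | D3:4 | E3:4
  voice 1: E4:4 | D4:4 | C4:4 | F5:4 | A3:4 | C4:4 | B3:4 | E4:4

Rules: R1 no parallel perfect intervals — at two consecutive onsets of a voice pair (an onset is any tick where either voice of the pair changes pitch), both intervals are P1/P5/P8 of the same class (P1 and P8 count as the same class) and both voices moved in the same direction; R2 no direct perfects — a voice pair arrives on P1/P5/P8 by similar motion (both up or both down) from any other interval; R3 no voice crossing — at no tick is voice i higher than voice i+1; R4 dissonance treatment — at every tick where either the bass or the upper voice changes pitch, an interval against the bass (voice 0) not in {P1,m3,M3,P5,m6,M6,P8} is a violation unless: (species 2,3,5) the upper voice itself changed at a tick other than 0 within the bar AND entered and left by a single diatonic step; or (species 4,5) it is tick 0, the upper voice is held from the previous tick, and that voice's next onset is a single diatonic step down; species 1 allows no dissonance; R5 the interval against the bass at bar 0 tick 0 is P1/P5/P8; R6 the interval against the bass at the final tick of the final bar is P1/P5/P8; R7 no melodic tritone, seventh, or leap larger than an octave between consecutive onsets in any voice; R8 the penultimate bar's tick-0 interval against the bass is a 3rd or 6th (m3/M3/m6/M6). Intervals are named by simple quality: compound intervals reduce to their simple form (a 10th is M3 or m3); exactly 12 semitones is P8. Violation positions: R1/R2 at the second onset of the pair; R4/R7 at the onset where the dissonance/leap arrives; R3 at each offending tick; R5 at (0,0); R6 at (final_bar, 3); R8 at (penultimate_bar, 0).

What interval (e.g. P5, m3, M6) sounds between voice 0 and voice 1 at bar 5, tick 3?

voice 0=F3 voice 1=C4 -> P5

P5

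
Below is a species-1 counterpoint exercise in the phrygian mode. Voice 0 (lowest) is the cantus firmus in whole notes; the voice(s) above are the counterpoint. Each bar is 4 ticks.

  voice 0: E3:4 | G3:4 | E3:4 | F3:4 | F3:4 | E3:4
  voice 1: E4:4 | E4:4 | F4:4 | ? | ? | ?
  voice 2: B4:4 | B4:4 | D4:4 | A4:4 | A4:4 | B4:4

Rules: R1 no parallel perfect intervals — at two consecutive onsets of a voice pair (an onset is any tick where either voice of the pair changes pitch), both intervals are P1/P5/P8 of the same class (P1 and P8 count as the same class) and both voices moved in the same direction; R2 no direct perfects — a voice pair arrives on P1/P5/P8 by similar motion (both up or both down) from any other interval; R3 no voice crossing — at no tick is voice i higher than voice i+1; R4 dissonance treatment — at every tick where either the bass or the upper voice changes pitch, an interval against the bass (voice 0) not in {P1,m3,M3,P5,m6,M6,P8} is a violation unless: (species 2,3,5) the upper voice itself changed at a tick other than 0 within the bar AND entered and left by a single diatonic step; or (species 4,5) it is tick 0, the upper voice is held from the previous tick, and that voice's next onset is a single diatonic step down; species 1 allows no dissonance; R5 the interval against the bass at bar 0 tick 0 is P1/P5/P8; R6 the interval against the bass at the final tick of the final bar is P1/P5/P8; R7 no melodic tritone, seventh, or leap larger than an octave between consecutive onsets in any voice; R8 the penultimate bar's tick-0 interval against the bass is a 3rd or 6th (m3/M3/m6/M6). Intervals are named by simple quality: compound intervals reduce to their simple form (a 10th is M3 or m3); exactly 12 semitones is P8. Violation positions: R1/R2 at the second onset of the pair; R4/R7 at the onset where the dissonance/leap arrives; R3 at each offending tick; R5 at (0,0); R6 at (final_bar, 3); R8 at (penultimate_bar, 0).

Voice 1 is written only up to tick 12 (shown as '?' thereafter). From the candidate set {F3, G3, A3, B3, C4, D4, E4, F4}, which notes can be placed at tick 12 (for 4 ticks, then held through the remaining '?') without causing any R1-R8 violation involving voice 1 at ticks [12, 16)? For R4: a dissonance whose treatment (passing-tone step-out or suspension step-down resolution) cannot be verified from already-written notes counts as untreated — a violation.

F3: legal
G3: violates R4,R7
A3: legal
B3: violates R4,R7
C4: legal
D4: legal
E4: violates R4
F4: legal

{A3, C4, D4, F3, F4}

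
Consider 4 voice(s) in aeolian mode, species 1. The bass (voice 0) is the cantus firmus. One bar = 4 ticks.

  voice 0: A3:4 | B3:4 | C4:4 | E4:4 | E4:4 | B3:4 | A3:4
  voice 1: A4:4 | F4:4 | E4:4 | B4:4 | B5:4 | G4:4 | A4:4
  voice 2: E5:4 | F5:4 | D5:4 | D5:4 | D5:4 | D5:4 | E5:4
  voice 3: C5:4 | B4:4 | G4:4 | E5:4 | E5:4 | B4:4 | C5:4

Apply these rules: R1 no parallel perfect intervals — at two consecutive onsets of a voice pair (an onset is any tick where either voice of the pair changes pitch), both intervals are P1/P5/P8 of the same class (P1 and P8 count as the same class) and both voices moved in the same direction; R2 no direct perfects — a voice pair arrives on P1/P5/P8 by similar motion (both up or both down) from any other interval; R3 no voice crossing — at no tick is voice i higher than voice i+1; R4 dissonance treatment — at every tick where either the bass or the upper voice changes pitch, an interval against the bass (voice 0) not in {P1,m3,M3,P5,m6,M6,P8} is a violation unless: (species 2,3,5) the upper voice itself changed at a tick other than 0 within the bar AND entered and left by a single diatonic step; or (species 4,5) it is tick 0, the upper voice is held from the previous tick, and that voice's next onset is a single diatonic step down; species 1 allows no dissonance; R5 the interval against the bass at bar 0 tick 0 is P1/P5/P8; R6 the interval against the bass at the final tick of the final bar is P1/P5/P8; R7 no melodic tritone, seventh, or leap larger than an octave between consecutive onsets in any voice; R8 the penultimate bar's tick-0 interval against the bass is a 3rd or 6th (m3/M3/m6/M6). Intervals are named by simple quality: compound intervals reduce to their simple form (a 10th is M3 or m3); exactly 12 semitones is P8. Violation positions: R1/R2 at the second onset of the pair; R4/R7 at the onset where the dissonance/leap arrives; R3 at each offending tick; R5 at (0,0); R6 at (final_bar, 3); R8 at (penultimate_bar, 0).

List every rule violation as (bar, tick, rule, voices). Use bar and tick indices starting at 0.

(0, 0, R3, (2, 3))
(0, 0, R5, (0, 3))
(0, 1, R3, (2, 3))
(0, 2, R3, (2, 3))
(0, 3, R3, (2, 3))
(1, 0, R3, (2, 3))
(1, 0, R4, (0, 1))
(1, 0, R4, (0, 2))
(1, 1, R3, (2, 3))
(1, 2, R3, (2, 3))
(1, 3, R3, (2, 3))
(2, 0, R2, (2, 3))
(2, 0, R3, (2, 3))
(2, 0, R4, (0, 2))
(2, 1, R3, (2, 3))
(2, 2, R3, (2, 3))
(2, 3, R3, (2, 3))
(3, 0, R2, (0, 1))
(3, 0, R2, (0, 3))
(3, 0, R4, (0, 2))
(4, 0, R3, (1, 2))
(4, 1, R3, (1, 2))
(4, 2, R3, (1, 2))
(4, 3, R3, (1, 2))
(5, 0, R1, (0, 3))
(5, 0, R3, (2, 3))
(5, 0, R7, (1,))
(5, 0, R8, (0, 3))
(5, 1, R3, (2, 3))
(5, 2, R3, (2, 3))
(5, 3, R3, (2, 3))
(6, 0, R1, (1, 2))
(6, 0, R3, (2, 3))
(6, 1, R3, (2, 3))
(6, 2, R3, (2, 3))
(6, 3, R3, (2, 3))
(6, 3, R6, (0, 3))

bar 0: v0=A3 v1=A4 v2=E5 v3=C5 downbeat m3
bar 1: v0=B3 v1=F4 v2=F5 v3=B4 downbeat P8
bar 2: v0=C4 v1=E4 v2=D5 v3=G4 downbeat P5
bar 3: v0=E4 v1=B4 v2=D5 v3=E5 downbeat P8
bar 4: v0=E4 v1=B5 v2=D5 v3=E5 downbeat P8
bar 5: v0=B3 v1=G4 v2=D5 v3=B4 downbeat P8
bar 6: v0=A3 v1=A4 v2=E5 v3=C5 downbeat m3
  -> R3 @ bar 0 tick 0 v(2, 3): E5 above C5
  -> R5 @ bar 0 tick 0 v(0, 3): opens on m3
  -> R3 @ bar 0 tick 1 v(2, 3): E5 above C5
  -> R3 @ bar 0 tick 2 v(2, 3): E5 above C5
  -> R3 @ bar 0 tick 3 v(2, 3): E5 above C5
  -> R3 @ bar 1 tick 0 v(2, 3): F5 above B4
  -> R4 @ bar 1 tick 0 v(0, 1): B3/F4 TT untreated
  -> R4 @ bar 1 tick 0 v(0, 2): B3/F5 TT untreated
  -> R3 @ bar 1 tick 1 v(2, 3): F5 above B4
  -> R3 @ bar 1 tick 2 v(2, 3): F5 above B4
  -> R3 @ bar 1 tick 3 v(2, 3): F5 above B4
  -> R2 @ bar 2 tick 0 v(2, 3): F5/B4 TT -> D5/G4 P5 similar
  -> R3 @ bar 2 tick 0 v(2, 3): D5 above G4
  -> R4 @ bar 2 tick 0 v(0, 2): C4/D5 M2 untreated
  -> R3 @ bar 2 tick 1 v(2, 3): D5 above G4
  -> R3 @ bar 2 tick 2 v(2, 3): D5 above G4
  -> R3 @ bar 2 tick 3 v(2, 3): D5 above G4
  -> R2 @ bar 3 tick 0 v(0, 1): C4/E4 M3 -> E4/B4 P5 similar
  -> R2 @ bar 3 tick 0 v(0, 3): C4/G4 P5 -> E4/E5 P8 similar
  -> R4 @ bar 3 tick 0 v(0, 2): E4/D5 m7 untreated
  -> R3 @ bar 4 tick 0 v(1, 2): B5 above D5
  -> R3 @ bar 4 tick 1 v(1, 2): B5 above D5
  -> R3 @ bar 4 tick 2 v(1, 2): B5 above D5
  -> R3 @ bar 4 tick 3 v(1, 2): B5 above D5
  -> R1 @ bar 5 tick 0 v(0, 3): E4/E5 P8 -> B3/B4 P8 similar
  -> R3 @ bar 5 tick 0 v(2, 3): D5 above B4
  -> R7 @ bar 5 tick 0 v(1,): B5->G4 leap 16st
  -> R8 @ bar 5 tick 0 v(0, 3): penult P8 not 3rd/6th
  -> R3 @ bar 5 tick 1 v(2, 3): D5 above B4
  -> R3 @ bar 5 tick 2 v(2, 3): D5 above B4
  -> R3 @ bar 5 tick 3 v(2, 3): D5 above B4
  -> R1 @ bar 6 tick 0 v(1, 2): G4/D5 P5 -> A4/E5 P5 similar
  -> R3 @ bar 6 tick 0 v(2, 3): E5 above C5
  -> R3 @ bar 6 tick 1 v(2, 3): E5 above C5
  -> R3 @ bar 6 tick 2 v(2, 3): E5 above C5
  -> R3 @ bar 6 tick 3 v(2, 3): E5 above C5
  -> R6 @ bar 6 tick 3 v(0, 3): closes on m3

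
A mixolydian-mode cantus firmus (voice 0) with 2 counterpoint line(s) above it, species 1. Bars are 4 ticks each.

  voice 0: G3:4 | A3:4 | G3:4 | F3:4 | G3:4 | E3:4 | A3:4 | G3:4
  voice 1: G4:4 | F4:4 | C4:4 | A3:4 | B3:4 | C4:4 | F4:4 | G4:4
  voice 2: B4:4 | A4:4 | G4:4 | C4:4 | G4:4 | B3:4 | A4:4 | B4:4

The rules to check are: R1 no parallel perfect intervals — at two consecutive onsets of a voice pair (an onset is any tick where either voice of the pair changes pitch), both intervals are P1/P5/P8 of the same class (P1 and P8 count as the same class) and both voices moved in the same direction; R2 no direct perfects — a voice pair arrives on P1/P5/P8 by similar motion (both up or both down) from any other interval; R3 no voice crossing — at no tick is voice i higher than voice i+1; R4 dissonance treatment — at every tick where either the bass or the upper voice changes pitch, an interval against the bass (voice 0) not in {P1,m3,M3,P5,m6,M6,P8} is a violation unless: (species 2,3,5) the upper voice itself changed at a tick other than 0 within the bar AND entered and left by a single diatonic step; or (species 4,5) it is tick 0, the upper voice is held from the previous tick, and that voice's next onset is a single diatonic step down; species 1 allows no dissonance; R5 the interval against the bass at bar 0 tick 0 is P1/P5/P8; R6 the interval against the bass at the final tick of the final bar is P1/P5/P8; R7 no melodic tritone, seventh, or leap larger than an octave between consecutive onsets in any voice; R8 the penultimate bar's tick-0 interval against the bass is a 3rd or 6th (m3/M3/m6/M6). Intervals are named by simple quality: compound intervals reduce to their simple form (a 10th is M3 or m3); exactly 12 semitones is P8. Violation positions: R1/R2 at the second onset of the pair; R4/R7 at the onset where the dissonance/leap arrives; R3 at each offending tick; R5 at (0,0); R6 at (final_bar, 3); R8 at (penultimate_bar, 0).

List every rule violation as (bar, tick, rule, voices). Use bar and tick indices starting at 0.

bar 0: v0=G3 v1=G4 v2=B4 downbeat M3
bar 1: v0=A3 v1=F4 v2=A4 downbeat P8
bar 2: v0=G3 v1=C4 v2=G4 downbeat P8
bar 3: v0=F3 v1=A3 v2=C4 downbeat P5
bar 4: v0=G3 v1=B3 v2=G4 downbeat P8
bar 5: v0=E3 v1=C4 v2=B3 downbeat P5
bar 6: v0=A3 v1=F4 v2=A4 downbeat P8
bar 7: v0=G3 v1=G4 v2=B4 downbeat M3
  -> R5 @ bar 0 tick 0 v(0, 2): opens on M3
  -> R1 @ bar 2 tick 0 v(0, 2): A3/A4 P8 -> G3/G4 P8 similar
  -> R2 @ bar 2 tick 0 v(1, 2): F4/A4 M3 -> C4/G4 P5 similar
  -> R4 @ bar 2 tick 0 v(0, 1): G3/C4 P4 untreated
  -> R2 @ bar 3 tick 0 v(0, 2): G3/G4 P8 -> F3/C4 P5 similar
  -> R2 @ bar 4 tick 0 v(0, 2): F3/C4 P5 -> G3/G4 P8 similar
  -> R2 @ bar 5 tick 0 v(0, 2): G3/G4 P8 -> E3/B3 P5 similar
  -> R3 @ bar 5 tick 0 v(1, 2): C4 above B3
  -> R3 @ bar 5 tick 1 v(1, 2): C4 above B3
  -> R3 @ bar 5 tick 2 v(1, 2): C4 above B3
  -> R3 @ bar 5 tick 3 v(1, 2): C4 above B3
  -> R2 @ bar 6 tick 0 v(0, 2): E3/B3 P5 -> A3/A4 P8 similar
  -> R7 @ bar 6 tick 0 v(2,): B3->A4 leap 10st
  -> R8 @ bar 6 tick 0 v(0, 2): penult P8 not 3rd/6th
  -> R6 @ bar 7 tick 3 v(0, 2): closes on M3

(0, 0, R5, (0, 2))
(2, 0, R1, (0, 2))
(2, 0, R2, (1, 2))
(2, 0, R4, (0, 1))
(3, 0, R2, (0, 2))
(4, 0, R2, (0, 2))
(5, 0, R2, (0, 2))
(5, 0, R3, (1, 2))
(5, 1, R3, (1, 2))
(5, 2, R3, (1, 2))
(5, 3, R3, (1, 2))
(6, 0, R2, (0, 2))
(6, 0, R7, (2,))
(6, 0, R8, (0, 2))
(7, 3, R6, (0, 2))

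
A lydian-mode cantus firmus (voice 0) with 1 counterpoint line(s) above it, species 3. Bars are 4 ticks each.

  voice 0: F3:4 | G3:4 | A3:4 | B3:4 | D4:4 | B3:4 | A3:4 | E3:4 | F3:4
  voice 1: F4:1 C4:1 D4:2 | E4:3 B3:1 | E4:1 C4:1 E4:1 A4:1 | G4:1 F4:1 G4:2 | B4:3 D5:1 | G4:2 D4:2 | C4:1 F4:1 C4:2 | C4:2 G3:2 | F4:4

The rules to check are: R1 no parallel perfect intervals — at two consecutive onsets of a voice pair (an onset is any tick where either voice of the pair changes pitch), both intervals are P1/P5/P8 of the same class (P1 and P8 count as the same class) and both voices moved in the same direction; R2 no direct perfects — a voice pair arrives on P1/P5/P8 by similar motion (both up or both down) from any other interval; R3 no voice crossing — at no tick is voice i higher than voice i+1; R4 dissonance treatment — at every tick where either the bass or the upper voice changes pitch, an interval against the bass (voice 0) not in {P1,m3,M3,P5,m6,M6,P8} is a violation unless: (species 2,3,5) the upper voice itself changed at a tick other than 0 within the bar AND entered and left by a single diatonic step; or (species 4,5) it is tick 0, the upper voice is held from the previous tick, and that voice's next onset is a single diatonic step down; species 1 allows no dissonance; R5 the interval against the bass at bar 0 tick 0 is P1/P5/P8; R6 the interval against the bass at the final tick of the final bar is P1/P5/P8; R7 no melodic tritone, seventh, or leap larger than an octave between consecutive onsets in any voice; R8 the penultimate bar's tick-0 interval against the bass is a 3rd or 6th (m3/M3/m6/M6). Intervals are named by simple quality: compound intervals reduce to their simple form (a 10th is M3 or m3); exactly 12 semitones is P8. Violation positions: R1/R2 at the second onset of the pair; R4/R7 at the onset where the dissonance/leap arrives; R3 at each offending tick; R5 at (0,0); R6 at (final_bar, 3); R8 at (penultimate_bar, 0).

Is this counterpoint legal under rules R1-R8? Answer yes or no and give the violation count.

No (3 violations)

bar 0: v0=F3 v1=F4 (P8)
bar 1: v0=G3 v1=E4 (M6)
bar 2: v0=A3 v1=E4 (P5)
bar 3: v0=B3 v1=G4 (m6)
bar 4: v0=D4 v1=B4 (M6)
bar 5: v0=B3 v1=G4 (m6)
bar 6: v0=A3 v1=C4 (m3)
bar 7: v0=E3 v1=C4 (m6)
bar 8: v0=F3 v1=F4 (P8)
  R2 @ bar2.0: G3/B3 M3 -> A3/E4 P5 similar
  R2 @ bar8.0: E3/G3 m3 -> F3/F4 P8 similar
  R7 @ bar8.0: G3->F4 leap 10st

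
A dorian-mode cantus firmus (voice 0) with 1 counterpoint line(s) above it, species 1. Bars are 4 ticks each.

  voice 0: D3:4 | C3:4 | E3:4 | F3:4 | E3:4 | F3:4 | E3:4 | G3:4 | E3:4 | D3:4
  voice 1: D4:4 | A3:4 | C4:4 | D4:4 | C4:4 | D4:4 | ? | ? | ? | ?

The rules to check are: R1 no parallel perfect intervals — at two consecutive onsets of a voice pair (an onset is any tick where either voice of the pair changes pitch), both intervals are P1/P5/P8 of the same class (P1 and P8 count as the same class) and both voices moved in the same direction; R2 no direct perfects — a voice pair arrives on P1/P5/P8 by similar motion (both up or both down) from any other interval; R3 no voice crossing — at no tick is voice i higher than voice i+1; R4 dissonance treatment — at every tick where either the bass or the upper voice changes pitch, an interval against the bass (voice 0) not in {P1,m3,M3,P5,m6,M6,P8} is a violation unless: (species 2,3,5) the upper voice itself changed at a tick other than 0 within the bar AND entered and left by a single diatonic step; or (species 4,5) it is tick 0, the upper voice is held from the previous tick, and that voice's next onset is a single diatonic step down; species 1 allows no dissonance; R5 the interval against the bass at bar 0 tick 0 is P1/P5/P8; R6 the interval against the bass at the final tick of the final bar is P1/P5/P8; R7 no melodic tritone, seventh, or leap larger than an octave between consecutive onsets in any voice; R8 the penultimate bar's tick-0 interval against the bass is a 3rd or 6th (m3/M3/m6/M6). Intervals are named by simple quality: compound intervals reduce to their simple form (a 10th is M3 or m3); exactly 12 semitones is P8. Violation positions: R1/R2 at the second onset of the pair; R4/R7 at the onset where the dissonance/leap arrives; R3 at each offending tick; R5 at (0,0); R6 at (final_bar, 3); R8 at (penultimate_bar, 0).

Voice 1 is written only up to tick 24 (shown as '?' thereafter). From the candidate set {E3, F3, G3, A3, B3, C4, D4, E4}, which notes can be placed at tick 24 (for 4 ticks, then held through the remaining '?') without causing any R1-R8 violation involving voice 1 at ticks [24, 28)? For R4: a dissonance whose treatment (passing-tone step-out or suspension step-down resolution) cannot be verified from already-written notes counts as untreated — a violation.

E3: violates R2,R7
F3: violates R4
G3: legal
A3: violates R4
B3: violates R2
C4: legal
D4: violates R4
E4: legal

{C4, E4, G3}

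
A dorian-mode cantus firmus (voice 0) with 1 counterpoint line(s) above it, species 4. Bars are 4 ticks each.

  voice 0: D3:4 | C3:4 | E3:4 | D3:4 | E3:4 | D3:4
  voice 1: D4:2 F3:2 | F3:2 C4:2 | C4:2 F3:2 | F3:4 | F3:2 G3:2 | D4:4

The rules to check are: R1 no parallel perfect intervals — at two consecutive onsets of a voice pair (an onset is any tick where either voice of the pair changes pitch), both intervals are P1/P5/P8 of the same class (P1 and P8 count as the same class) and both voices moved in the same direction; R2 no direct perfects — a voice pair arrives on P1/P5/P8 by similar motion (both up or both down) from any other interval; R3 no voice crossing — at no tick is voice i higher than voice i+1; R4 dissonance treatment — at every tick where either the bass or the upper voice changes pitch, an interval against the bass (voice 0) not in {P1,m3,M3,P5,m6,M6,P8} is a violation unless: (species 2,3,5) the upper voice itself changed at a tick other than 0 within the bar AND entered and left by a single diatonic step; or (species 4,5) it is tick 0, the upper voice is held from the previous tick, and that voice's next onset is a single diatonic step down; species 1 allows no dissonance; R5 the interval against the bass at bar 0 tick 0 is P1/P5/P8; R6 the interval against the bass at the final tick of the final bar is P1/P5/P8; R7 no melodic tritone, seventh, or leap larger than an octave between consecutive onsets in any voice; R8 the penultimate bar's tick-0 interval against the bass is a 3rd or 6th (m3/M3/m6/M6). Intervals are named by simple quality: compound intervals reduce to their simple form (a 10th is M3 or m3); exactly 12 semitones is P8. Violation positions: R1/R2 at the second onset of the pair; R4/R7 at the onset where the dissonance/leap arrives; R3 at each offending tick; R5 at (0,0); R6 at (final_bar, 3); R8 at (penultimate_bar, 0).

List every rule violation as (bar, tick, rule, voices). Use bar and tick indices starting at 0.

(1, 0, R4, (0, 1))
(2, 2, R4, (0, 1))
(4, 0, R4, (0, 1))
(4, 0, R8, (0, 1))

bar 0: v0=D3 v1=D4 downbeat P8
bar 1: v0=C3 v1=F3 downbeat P4
bar 2: v0=E3 v1=C4 downbeat m6
bar 3: v0=D3 v1=F3 downbeat m3
bar 4: v0=E3 v1=F3 downbeat m2
bar 5: v0=D3 v1=D4 downbeat P8
  -> R4 @ bar 1 tick 0 v(0, 1): C3/F3 P4 untreated
  -> R4 @ bar 2 tick 2 v(0, 1): E3/F3 m2 untreated
  -> R4 @ bar 4 tick 0 v(0, 1): E3/F3 m2 untreated
  -> R8 @ bar 4 tick 0 v(0, 1): penult m2 not 3rd/6th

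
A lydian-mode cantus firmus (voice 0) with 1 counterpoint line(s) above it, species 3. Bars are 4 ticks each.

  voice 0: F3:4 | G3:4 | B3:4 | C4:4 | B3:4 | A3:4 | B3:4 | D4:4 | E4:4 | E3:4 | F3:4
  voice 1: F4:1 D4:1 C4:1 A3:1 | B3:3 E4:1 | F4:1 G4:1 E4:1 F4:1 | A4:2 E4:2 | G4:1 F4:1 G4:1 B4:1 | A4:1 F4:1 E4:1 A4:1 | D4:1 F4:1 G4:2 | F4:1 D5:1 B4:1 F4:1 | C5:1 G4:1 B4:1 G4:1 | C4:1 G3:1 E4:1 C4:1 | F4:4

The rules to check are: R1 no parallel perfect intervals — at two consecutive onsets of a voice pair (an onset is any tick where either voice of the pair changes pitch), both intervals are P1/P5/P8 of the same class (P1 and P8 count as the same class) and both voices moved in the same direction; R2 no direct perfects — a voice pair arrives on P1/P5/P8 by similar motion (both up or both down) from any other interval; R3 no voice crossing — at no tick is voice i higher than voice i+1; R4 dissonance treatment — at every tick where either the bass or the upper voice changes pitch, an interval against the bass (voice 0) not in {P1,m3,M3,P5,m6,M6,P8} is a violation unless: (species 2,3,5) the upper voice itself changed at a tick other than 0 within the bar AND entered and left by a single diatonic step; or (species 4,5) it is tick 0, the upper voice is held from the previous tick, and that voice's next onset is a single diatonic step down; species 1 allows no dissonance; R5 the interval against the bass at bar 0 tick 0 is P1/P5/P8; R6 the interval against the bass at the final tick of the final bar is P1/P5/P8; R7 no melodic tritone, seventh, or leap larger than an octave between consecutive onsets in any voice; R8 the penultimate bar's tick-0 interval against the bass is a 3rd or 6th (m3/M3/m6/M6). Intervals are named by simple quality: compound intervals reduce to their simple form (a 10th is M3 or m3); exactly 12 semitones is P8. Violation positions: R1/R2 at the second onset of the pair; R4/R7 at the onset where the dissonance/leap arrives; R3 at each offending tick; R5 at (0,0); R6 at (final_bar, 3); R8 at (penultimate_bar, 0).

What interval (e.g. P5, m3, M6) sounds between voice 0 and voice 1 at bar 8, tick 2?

P5

voice 0=E4 voice 1=B4 -> P5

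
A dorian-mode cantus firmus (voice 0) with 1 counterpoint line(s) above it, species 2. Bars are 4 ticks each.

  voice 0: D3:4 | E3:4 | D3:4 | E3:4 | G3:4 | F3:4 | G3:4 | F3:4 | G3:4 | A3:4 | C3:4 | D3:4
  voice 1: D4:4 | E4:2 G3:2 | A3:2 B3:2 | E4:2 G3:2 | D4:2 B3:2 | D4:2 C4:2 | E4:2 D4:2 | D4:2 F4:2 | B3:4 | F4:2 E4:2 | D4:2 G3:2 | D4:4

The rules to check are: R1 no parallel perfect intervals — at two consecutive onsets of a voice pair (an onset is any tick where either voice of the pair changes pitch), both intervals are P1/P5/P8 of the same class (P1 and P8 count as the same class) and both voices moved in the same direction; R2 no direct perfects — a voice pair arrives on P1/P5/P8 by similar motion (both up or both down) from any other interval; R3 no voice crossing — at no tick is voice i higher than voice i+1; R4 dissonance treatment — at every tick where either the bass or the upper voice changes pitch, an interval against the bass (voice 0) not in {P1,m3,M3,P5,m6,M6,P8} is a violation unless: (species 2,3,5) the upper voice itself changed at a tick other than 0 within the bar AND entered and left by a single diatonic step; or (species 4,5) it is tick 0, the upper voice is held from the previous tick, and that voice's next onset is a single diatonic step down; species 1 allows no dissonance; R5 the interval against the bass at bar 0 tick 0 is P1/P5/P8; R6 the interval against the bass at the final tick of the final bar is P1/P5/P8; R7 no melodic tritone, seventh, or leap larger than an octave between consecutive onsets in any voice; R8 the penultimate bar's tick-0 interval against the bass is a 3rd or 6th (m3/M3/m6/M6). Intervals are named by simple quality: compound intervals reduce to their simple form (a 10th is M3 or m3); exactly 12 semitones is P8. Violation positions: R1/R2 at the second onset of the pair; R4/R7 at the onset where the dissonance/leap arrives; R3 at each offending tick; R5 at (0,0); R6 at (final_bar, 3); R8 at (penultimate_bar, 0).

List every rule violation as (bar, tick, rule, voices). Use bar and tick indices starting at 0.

(1, 0, R1, (0, 1))
(3, 0, R2, (0, 1))
(4, 0, R2, (0, 1))
(8, 0, R7, (1,))
(9, 0, R7, (1,))
(10, 0, R4, (0, 1))
(10, 0, R8, (0, 1))
(11, 0, R2, (0, 1))

bar 0: v0=D3 v1=D4 downbeat P8
bar 1: v0=E3 v1=E4 downbeat P8
bar 2: v0=D3 v1=A3 downbeat P5
bar 3: v0=E3 v1=E4 downbeat P8
bar 4: v0=G3 v1=D4 downbeat P5
bar 5: v0=F3 v1=D4 downbeat M6
bar 6: v0=G3 v1=E4 downbeat M6
bar 7: v0=F3 v1=D4 downbeat M6
bar 8: v0=G3 v1=B3 downbeat M3
bar 9: v0=A3 v1=F4 downbeat m6
bar 10: v0=C3 v1=D4 downbeat M2
bar 11: v0=D3 v1=D4 downbeat P8
  -> R1 @ bar 1 tick 0 v(0, 1): D3/D4 P8 -> E3/E4 P8 similar
  -> R2 @ bar 3 tick 0 v(0, 1): D3/B3 M6 -> E3/E4 P8 similar
  -> R2 @ bar 4 tick 0 v(0, 1): E3/G3 m3 -> G3/D4 P5 similar
  -> R7 @ bar 8 tick 0 v(1,): F4->B3 leap 6st
  -> R7 @ bar 9 tick 0 v(1,): B3->F4 leap 6st
  -> R4 @ bar 10 tick 0 v(0, 1): C3/D4 M2 untreated
  -> R8 @ bar 10 tick 0 v(0, 1): penult M2 not 3rd/6th
  -> R2 @ bar 11 tick 0 v(0, 1): C3/G3 P5 -> D3/D4 P8 similar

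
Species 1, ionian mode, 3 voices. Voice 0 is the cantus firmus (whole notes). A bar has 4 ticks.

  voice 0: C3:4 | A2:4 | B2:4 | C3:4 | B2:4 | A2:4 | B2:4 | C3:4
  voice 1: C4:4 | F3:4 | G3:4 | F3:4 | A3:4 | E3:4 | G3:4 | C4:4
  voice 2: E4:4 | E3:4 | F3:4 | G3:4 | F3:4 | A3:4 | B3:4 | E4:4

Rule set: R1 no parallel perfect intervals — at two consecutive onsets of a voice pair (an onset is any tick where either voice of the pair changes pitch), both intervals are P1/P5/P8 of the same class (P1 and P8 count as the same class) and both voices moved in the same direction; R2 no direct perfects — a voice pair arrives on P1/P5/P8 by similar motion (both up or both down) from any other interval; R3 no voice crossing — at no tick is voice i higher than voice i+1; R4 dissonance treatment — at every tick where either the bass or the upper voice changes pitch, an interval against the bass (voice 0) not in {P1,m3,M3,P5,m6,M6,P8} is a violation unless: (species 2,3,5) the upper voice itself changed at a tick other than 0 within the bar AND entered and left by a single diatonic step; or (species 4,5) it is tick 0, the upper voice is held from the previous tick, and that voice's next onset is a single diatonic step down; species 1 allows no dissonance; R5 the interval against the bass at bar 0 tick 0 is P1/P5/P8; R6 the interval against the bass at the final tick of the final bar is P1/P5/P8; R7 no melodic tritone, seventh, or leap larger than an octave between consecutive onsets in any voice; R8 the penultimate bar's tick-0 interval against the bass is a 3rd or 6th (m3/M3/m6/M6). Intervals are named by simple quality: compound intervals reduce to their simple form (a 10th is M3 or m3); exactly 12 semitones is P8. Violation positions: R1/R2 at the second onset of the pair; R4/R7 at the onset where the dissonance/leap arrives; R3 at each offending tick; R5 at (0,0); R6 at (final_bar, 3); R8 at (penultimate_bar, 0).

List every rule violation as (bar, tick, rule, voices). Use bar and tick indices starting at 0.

bar 0: v0=C3 v1=C4 v2=E4 downbeat M3
bar 1: v0=A2 v1=F3 v2=E3 downbeat P5
bar 2: v0=B2 v1=G3 v2=F3 downbeat TT
bar 3: v0=C3 v1=F3 v2=G3 downbeat P5
bar 4: v0=B2 v1=A3 v2=F3 downbeat TT
bar 5: v0=A2 v1=E3 v2=A3 downbeat P8
bar 6: v0=B2 v1=G3 v2=B3 downbeat P8
bar 7: v0=C3 v1=C4 v2=E4 downbeat M3
  -> R5 @ bar 0 tick 0 v(0, 2): opens on M3
  -> R2 @ bar 1 tick 0 v(0, 2): C3/E4 M3 -> A2/E3 P5 similar
  -> R3 @ bar 1 tick 0 v(1, 2): F3 above E3
  -> R3 @ bar 1 tick 1 v(1, 2): F3 above E3
  -> R3 @ bar 1 tick 2 v(1, 2): F3 above E3
  -> R3 @ bar 1 tick 3 v(1, 2): F3 above E3
  -> R3 @ bar 2 tick 0 v(1, 2): G3 above F3
  -> R4 @ bar 2 tick 0 v(0, 2): B2/F3 TT untreated
  -> R3 @ bar 2 tick 1 v(1, 2): G3 above F3
  -> R3 @ bar 2 tick 2 v(1, 2): G3 above F3
  -> R3 @ bar 2 tick 3 v(1, 2): G3 above F3
  -> R2 @ bar 3 tick 0 v(0, 2): B2/F3 TT -> C3/G3 P5 similar
  -> R4 @ bar 3 tick 0 v(0, 1): C3/F3 P4 untreated
  -> R3 @ bar 4 tick 0 v(1, 2): A3 above F3
  -> R4 @ bar 4 tick 0 v(0, 1): B2/A3 m7 untreated
  -> R4 @ bar 4 tick 0 v(0, 2): B2/F3 TT untreated
  -> R3 @ bar 4 tick 1 v(1, 2): A3 above F3
  -> R3 @ bar 4 tick 2 v(1, 2): A3 above F3
  -> R3 @ bar 4 tick 3 v(1, 2): A3 above F3
  -> R2 @ bar 5 tick 0 v(0, 1): B2/A3 m7 -> A2/E3 P5 similar
  -> R1 @ bar 6 tick 0 v(0, 2): A2/A3 P8 -> B2/B3 P8 similar
  -> R8 @ bar 6 tick 0 v(0, 2): penult P8 not 3rd/6th
  -> R2 @ bar 7 tick 0 v(0, 1): B2/G3 m6 -> C3/C4 P8 similar
  -> R6 @ bar 7 tick 3 v(0, 2): closes on M3

(0, 0, R5, (0, 2))
(1, 0, R2, (0, 2))
(1, 0, R3, (1, 2))
(1, 1, R3, (1, 2))
(1, 2, R3, (1, 2))
(1, 3, R3, (1, 2))
(2, 0, R3, (1, 2))
(2, 0, R4, (0, 2))
(2, 1, R3, (1, 2))
(2, 2, R3, (1, 2))
(2, 3, R3, (1, 2))
(3, 0, R2, (0, 2))
(3, 0, R4, (0, 1))
(4, 0, R3, (1, 2))
(4, 0, R4, (0, 1))
(4, 0, R4, (0, 2))
(4, 1, R3, (1, 2))
(4, 2, R3, (1, 2))
(4, 3, R3, (1, 2))
(5, 0, R2, (0, 1))
(6, 0, R1, (0, 2))
(6, 0, R8, (0, 2))
(7, 0, R2, (0, 1))
(7, 3, R6, (0, 2))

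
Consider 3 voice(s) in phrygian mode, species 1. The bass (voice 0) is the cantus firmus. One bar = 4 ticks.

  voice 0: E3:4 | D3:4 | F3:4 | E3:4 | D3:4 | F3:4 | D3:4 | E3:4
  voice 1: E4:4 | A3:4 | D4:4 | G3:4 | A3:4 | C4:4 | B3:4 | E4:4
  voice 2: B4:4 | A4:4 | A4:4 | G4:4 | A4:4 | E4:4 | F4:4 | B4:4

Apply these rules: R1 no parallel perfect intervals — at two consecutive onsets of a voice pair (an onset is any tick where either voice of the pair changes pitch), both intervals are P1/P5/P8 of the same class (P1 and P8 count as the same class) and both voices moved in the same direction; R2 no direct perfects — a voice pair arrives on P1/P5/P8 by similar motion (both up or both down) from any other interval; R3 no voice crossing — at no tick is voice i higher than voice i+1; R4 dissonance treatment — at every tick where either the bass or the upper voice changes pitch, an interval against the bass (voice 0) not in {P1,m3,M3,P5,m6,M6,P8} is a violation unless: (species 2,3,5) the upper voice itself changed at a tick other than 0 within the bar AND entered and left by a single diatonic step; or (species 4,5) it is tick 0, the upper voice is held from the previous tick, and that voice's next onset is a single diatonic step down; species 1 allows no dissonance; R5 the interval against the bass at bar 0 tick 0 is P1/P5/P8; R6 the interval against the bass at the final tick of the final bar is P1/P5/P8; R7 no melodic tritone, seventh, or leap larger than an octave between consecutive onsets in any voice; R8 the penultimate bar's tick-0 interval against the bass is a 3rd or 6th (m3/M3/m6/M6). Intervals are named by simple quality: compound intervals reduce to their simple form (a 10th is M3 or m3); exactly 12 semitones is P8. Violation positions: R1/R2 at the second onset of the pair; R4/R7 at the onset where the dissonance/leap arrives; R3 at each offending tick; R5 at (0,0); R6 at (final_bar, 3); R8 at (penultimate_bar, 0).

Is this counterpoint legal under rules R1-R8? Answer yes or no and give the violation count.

bar 0: v0=E3 v1=E4 v2=B4 (P5)
bar 1: v0=D3 v1=A3 v2=A4 (P5)
bar 2: v0=F3 v1=D4 v2=A4 (M3)
bar 3: v0=E3 v1=G3 v2=G4 (m3)
bar 4: v0=D3 v1=A3 v2=A4 (P5)
bar 5: v0=F3 v1=C4 v2=E4 (M7)
bar 6: v0=D3 v1=B3 v2=F4 (m3)
bar 7: v0=E3 v1=E4 v2=B4 (P5)
  R1 @ bar1.0: E3/B4 P5 -> D3/A4 P5 similar
  R2 @ bar1.0: E3/E4 P8 -> D3/A3 P5 similar
  R2 @ bar1.0: E4/B4 P5 -> A3/A4 P8 similar
  R2 @ bar3.0: D4/A4 P5 -> G3/G4 P8 similar
  R1 @ bar4.0: G3/G4 P8 -> A3/A4 P8 similar
  R1 @ bar5.0: D3/A3 P5 -> F3/C4 P5 similar
  R4 @ bar5.0: F3/E4 M7 untreated
  R2 @ bar7.0: D3/B3 M6 -> E3/E4 P8 similar
  R2 @ bar7.0: D3/F4 m3 -> E3/B4 P5 similar
  R2 @ bar7.0: B3/F4 TT -> E4/B4 P5 similar
  R7 @ bar7.0: F4->B4 leap 6st

No (11 violations)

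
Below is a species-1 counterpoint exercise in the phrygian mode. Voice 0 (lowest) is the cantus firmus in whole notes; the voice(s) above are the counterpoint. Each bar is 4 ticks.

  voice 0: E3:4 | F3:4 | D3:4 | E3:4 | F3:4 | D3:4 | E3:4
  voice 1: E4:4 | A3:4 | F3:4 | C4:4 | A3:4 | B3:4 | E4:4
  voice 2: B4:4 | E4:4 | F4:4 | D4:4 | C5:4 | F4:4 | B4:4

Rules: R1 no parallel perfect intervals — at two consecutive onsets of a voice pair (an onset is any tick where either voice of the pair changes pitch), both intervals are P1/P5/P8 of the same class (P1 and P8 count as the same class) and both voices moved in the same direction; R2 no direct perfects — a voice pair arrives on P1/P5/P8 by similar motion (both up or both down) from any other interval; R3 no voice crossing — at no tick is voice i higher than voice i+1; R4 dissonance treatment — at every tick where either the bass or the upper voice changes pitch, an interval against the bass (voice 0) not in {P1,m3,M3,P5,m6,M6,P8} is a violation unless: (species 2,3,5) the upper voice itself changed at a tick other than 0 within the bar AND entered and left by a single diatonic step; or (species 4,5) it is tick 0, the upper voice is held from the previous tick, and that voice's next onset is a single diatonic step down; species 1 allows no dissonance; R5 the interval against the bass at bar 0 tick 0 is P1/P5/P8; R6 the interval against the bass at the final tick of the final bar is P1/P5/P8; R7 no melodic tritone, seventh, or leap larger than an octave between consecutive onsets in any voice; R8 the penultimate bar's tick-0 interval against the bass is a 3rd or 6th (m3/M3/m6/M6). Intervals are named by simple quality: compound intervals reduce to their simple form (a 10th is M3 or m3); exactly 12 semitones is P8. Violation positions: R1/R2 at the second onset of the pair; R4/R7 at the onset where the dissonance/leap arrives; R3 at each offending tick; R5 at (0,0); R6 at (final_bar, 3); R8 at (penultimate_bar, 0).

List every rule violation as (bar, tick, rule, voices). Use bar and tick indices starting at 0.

bar 0: v0=E3 v1=E4 v2=B4 downbeat P5
bar 1: v0=F3 v1=A3 v2=E4 downbeat M7
bar 2: v0=D3 v1=F3 v2=F4 downbeat m3
bar 3: v0=E3 v1=C4 v2=D4 downbeat m7
bar 4: v0=F3 v1=A3 v2=C5 downbeat P5
bar 5: v0=D3 v1=B3 v2=F4 downbeat m3
bar 6: v0=E3 v1=E4 v2=B4 downbeat P5
  -> R1 @ bar 1 tick 0 v(1, 2): E4/B4 P5 -> A3/E4 P5 similar
  -> R4 @ bar 1 tick 0 v(0, 2): F3/E4 M7 untreated
  -> R4 @ bar 3 tick 0 v(0, 2): E3/D4 m7 untreated
  -> R2 @ bar 4 tick 0 v(0, 2): E3/D4 m7 -> F3/C5 P5 similar
  -> R7 @ bar 4 tick 0 v(2,): D4->C5 leap 10st
  -> R2 @ bar 6 tick 0 v(0, 1): D3/B3 M6 -> E3/E4 P8 similar
  -> R2 @ bar 6 tick 0 v(0, 2): D3/F4 m3 -> E3/B4 P5 similar
  -> R2 @ bar 6 tick 0 v(1, 2): B3/F4 TT -> E4/B4 P5 similar
  -> R7 @ bar 6 tick 0 v(2,): F4->B4 leap 6st

(1, 0, R1, (1, 2))
(1, 0, R4, (0, 2))
(3, 0, R4, (0, 2))
(4, 0, R2, (0, 2))
(4, 0, R7, (2,))
(6, 0, R2, (0, 1))
(6, 0, R2, (0, 2))
(6, 0, R2, (1, 2))
(6, 0, R7, (2,))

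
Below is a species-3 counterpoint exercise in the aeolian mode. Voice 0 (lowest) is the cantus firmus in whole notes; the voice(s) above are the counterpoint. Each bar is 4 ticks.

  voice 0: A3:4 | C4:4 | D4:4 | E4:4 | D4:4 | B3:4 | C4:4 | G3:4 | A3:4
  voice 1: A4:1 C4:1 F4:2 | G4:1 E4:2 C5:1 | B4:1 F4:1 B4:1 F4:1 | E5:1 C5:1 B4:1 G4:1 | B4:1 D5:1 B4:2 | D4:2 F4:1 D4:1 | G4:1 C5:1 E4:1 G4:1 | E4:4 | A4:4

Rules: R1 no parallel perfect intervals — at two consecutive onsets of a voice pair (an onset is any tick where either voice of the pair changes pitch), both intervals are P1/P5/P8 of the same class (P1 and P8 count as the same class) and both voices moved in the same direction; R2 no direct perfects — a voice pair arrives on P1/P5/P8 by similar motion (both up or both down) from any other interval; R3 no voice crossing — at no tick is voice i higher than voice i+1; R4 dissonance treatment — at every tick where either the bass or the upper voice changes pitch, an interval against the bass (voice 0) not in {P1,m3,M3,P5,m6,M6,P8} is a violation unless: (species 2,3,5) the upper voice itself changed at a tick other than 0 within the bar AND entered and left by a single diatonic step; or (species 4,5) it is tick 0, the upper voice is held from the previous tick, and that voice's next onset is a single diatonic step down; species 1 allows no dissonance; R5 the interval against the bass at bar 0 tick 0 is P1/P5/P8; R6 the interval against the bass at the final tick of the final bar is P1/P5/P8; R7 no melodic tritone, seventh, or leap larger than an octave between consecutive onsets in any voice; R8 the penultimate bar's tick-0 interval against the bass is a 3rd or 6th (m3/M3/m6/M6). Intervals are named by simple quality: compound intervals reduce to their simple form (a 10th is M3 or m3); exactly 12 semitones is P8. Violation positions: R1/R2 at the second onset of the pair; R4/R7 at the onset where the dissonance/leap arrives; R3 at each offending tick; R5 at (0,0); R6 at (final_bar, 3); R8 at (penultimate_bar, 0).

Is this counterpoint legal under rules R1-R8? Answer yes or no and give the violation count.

No (9 violations)

bar 0: v0=A3 v1=A4 (P8)
bar 1: v0=C4 v1=G4 (P5)
bar 2: v0=D4 v1=B4 (M6)
bar 3: v0=E4 v1=E5 (P8)
bar 4: v0=D4 v1=B4 (M6)
bar 5: v0=B3 v1=D4 (m3)
bar 6: v0=C4 v1=G4 (P5)
bar 7: v0=G3 v1=E4 (M6)
bar 8: v0=A3 v1=A4 (P8)
  R2 @ bar1.0: A3/F4 m6 -> C4/G4 P5 similar
  R7 @ bar2.1: B4->F4 leap 6st
  R7 @ bar2.2: F4->B4 leap 6st
  R7 @ bar2.3: B4->F4 leap 6st
  R2 @ bar3.0: D4/F4 m3 -> E4/E5 P8 similar
  R7 @ bar3.0: F4->E5 leap 11st
  R4 @ bar5.2: B3/F4 TT untreated
  R2 @ bar6.0: B3/D4 m3 -> C4/G4 P5 similar
  R2 @ bar8.0: G3/E4 M6 -> A3/A4 P8 similar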